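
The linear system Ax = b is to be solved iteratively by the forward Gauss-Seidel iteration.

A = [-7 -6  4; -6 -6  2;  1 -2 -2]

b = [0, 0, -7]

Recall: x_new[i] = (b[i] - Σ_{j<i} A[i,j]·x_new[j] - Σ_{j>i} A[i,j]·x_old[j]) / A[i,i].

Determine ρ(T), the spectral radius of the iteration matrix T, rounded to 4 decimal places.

1.2683

Split A = D + L + U, D = diag(-7, -6, -2).
Gauss-Seidel: T = -(D+L)⁻¹U, row 0 first, T[0,1] = -(-6)/(-7) = -0.8571; later rows by forward substitution.
  T[0,:] = [+0.0000, -0.8571, +0.5714]
  T[1,:] = [+0.0000, +0.8571, -0.2381]
  T[2,:] = [+0.0000, -1.2857, +0.5238]
|eigenvalues of T|: 1.2683, 0.1126, 0.0000.
spectral radius ρ = 1.2683; 1.2683 > 1, so it fails to converge.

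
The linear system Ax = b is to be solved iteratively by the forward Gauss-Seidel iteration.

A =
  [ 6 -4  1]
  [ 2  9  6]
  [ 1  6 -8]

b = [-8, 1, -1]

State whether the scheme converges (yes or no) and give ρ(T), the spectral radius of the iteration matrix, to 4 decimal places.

yes, ρ = 0.5379

Split A = D + L + U, D = diag(6, 9, -8).
T_GS = -(D+L)⁻¹U: row 0 first, T[0,1] = -(-4)/(6) = +0.6667; later rows by forward substitution.
  T[0,:] = [+0.0000  +0.6667  -0.1667]
  T[1,:] = [+0.0000  -0.1481  -0.6296]
  T[2,:] = [+0.0000  -0.0278  -0.4931]
moduli |λ_i(T)| = 0.5379, 0.1033, 0.0000.
ρ = 0.5379; 0.5379 < 1: convergent.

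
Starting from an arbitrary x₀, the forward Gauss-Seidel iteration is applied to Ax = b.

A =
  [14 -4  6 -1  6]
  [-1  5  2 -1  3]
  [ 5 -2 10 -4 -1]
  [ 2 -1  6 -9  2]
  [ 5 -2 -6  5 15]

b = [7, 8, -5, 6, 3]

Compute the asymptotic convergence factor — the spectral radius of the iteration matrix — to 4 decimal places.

0.6347

Split A = D + L + U, D = diag(14, 5, 10, -9, 15).
GS T = -(D+L)⁻¹U: row 0 first, T[0,4] = -(6)/(14) = -0.4286; later rows by forward substitution.
  T[0,:] = [+0.0000  +0.2857  -0.4286  +0.0714  -0.4286]
  T[1,:] = [+0.0000  +0.0571  -0.4857  +0.2143  -0.6857]
  T[2,:] = [+0.0000  -0.1314  +0.1171  +0.4071  +0.1771]
  T[3,:] = [+0.0000  -0.0305  +0.0368  +0.2635  +0.3213]
  T[4,:] = [+0.0000  -0.1300  +0.1127  +0.0798  +0.0152]
moduli |λ_i(T)| = 0.6347, 0.3294, 0.1273, 0.1273, 0.0000.
ρ(T) = max|λ| = 0.6347; 0.6347 < 1: convergent.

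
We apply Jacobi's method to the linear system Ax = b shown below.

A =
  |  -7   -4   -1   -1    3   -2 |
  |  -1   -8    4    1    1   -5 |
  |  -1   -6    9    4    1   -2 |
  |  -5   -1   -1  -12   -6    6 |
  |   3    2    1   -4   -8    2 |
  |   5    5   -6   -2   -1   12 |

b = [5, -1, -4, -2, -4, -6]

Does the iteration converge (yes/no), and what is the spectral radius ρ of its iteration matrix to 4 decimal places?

Split A = D + L + U, D = diag(-7, -8, 9, -12, -8, 12).
T_J = -D⁻¹(L+U): T[5,0] = -(5)/(12) = -0.4167; T[5,5] = 0.
  T[0,:] = [+0.0000 -0.5714 -0.1429 -0.1429 +0.4286 -0.2857]
  T[1,:] = [-0.1250 +0.0000 +0.5000 +0.1250 +0.1250 -0.6250]
  T[2,:] = [+0.1111 +0.6667 +0.0000 -0.4444 -0.1111 +0.2222]
  T[3,:] = [-0.4167 -0.0833 -0.0833 +0.0000 -0.5000 +0.5000]
  T[4,:] = [+0.3750 +0.2500 +0.1250 -0.5000 +0.0000 +0.2500]
  T[5,:] = [-0.4167 -0.4167 +0.5000 +0.1667 +0.0833 +0.0000]
moduli |λ_i(T)| = 1.3081, 0.7381, 0.6033, 0.6033, 0.2915, 0.2915.
spectral radius ρ = 1.3081; 1.3081 > 1, so it fails to converge.

no, ρ = 1.3081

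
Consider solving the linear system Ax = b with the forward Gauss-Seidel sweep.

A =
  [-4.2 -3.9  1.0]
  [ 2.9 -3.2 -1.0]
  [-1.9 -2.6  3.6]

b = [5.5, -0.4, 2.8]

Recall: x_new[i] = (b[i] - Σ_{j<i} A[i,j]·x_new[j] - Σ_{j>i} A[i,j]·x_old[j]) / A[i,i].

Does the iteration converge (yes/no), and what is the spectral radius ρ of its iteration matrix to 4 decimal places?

yes, ρ = 0.9474

Diagonal D = diag(-4.2, -3.2, 3.6); L, U strict lower/upper.
Gauss-Seidel: T = -(D+L)⁻¹U, row 0 first, T[0,2] = -(1)/(-4.2) = +0.2381; later rows by forward substitution.
  T[0,:] = [+0.0000  -0.9286  +0.2381]
  T[1,:] = [+0.0000  -0.8415  -0.0967]
  T[2,:] = [+0.0000  -1.0978  +0.0558]
|λ(T)| sorted: 0.9474, 0.1617, 0.0000.
ρ(T) = max|λ| = 0.9474; 0.9474 < 1: convergent.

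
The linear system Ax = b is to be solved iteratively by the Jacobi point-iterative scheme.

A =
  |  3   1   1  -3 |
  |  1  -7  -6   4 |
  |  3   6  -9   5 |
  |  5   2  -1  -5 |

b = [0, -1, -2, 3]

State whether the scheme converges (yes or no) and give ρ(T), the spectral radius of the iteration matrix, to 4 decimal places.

Let D = diag(3, -7, -9, -5); L, U the strict triangles.
T_J = -D⁻¹(L+U): T[0,3] = -(-3)/(3) = +1.0000; T[0,0] = 0.
  T[0,:] = [+0.0000, -0.3333, -0.3333, +1.0000]
  T[1,:] = [+0.1429, +0.0000, -0.8571, +0.5714]
  T[2,:] = [+0.3333, +0.6667, +0.0000, +0.5556]
  T[3,:] = [+1.0000, +0.4000, -0.2000, +0.0000]
|λ(T)| sorted: 1.1348, 0.7759, 0.7759, 0.7203.
spectral radius ρ = 1.1348; 1.1348 > 1: divergent.

no, ρ = 1.1348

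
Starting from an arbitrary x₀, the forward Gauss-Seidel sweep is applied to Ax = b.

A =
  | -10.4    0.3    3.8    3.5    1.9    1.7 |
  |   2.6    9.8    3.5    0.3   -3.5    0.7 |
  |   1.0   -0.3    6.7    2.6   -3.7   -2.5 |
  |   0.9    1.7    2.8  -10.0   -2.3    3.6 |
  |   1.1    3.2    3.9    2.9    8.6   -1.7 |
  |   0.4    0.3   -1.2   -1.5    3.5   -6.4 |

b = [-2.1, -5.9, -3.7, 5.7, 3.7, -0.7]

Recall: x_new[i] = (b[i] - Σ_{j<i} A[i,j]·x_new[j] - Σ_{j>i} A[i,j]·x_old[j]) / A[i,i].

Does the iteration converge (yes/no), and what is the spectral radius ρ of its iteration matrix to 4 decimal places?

Diagonal D = diag(-10.4, 9.8, 6.7, -10, 8.6, -6.4); L, U strict lower/upper.
T_GS = -(D+L)⁻¹U: row 0 first, T[0,4] = -(1.9)/(-10.4) = +0.1827; later rows by forward substitution.
  T[0,:] = [+0.0000, +0.0288, +0.3654, +0.3365, +0.1827, +0.1635]
  T[1,:] = [+0.0000, -0.0077, -0.4541, -0.1199, +0.3087, -0.1148]
  T[2,:] = [+0.0000, -0.0046, -0.0749, -0.4437, +0.5388, +0.3436]
  T[3,:] = [+0.0000, -0.0000, -0.0653, -0.1143, -0.0102, +0.4514]
  T[4,:] = [+0.0000, +0.0013, +0.1782, +0.2413, -0.3791, -0.0886]
  T[5,:] = [+0.0000, +0.0030, +0.1283, +0.2574, -0.2801, -0.2138]
moduli |λ_i(T)| = 0.8843, 0.1608, 0.1236, 0.0670, 0.0097, 0.0000.
ρ = 0.8843; 0.8843 < 1, so it converges for any x₀.

yes, ρ = 0.8843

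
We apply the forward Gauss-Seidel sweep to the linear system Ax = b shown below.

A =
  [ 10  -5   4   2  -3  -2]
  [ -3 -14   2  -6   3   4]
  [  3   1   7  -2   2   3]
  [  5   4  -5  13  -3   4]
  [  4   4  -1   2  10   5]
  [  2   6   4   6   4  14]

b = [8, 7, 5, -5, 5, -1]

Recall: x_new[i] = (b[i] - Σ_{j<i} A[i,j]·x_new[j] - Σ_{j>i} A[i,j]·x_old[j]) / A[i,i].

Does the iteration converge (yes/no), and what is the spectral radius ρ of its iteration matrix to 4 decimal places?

Split A = D + L + U, D = diag(10, -14, 7, 13, 10, 14).
T_GS = -(D+L)⁻¹U: row 0 first, T[0,1] = -(-5)/(10) = +0.5000; later rows by forward substitution.
  T[0,:] = [+0.0000, +0.5000, -0.4000, -0.2000, +0.3000, +0.2000]
  T[1,:] = [+0.0000, -0.1071, +0.2286, -0.3857, +0.1500, +0.2429]
  T[2,:] = [+0.0000, -0.1990, +0.1388, +0.4265, -0.4357, -0.5490]
  T[3,:] = [+0.0000, -0.2359, +0.1369, +0.3597, -0.0984, -0.6705]
  T[4,:] = [+0.0000, -0.1299, +0.0551, +0.2050, -0.2039, -0.5979]
  T[5,:] = [+0.0000, +0.1695, -0.1549, -0.1407, +0.1178, +0.4824]
|roots of det(T-λI)|: 0.8717, 0.2758, 0.1481, 0.1481, 0.0638, 0.0000.
spectral radius ρ = 0.8717; 0.8717 < 1 ⇒ converges.

yes, ρ = 0.8717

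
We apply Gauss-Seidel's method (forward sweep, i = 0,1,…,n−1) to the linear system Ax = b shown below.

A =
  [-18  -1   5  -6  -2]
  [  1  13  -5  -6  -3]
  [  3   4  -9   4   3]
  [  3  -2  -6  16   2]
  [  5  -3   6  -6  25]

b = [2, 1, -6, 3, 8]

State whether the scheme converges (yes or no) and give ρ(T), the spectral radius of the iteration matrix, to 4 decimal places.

Let D = diag(-18, 13, -9, 16, 25); L, U the strict triangles.
T_GS = -(D+L)⁻¹U: row 0 first, T[0,2] = -(5)/(-18) = +0.2778; later rows by forward substitution.
  T[0,:] = [+0.0000 -0.0556 +0.2778 -0.3333 -0.1111]
  T[1,:] = [+0.0000 +0.0043 +0.3632 +0.4872 +0.2393]
  T[2,:] = [+0.0000 -0.0166 +0.2540 +0.5499 +0.4027]
  T[3,:] = [+0.0000 +0.0047 +0.0886 +0.3296 +0.0767]
  T[4,:] = [+0.0000 +0.0167 -0.0517 +0.0723 -0.0273]
|roots of det(T-λI)|: 0.5168, 0.1160, 0.1160, 0.0341, 0.0000.
ρ(T) = max|λ| = 0.5168; 0.5168 < 1: convergent.

yes, ρ = 0.5168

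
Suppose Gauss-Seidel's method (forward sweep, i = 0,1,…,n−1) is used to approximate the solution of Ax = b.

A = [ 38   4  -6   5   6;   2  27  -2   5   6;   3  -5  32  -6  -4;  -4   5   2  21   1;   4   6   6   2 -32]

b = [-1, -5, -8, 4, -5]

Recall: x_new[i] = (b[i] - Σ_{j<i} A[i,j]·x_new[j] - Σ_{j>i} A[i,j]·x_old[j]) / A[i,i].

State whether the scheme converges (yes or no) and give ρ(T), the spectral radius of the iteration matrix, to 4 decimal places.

Split A = D + L + U, D = diag(38, 27, 32, 21, -32).
Gauss-Seidel: T = -(D+L)⁻¹U, row 0 first, T[0,4] = -(6)/(38) = -0.1579; later rows by forward substitution.
  T[0,:] = [+0.0000 -0.1053 +0.1579 -0.1316 -0.1579]
  T[1,:] = [+0.0000 +0.0078 +0.0624 -0.1754 -0.2105]
  T[2,:] = [+0.0000 +0.0111 -0.0051 +0.1724 +0.1069]
  T[3,:] = [+0.0000 -0.0230 +0.0157 +0.0003 -0.0378]
  T[4,:] = [+0.0000 -0.0111 +0.0315 -0.0170 -0.0415]
|eigenvalues of T|: 0.1536, 0.0750, 0.0275, 0.0275, 0.0000.
ρ(T) = max|λ| = 0.1536; 0.1536 < 1, so it converges for any x₀.

yes, ρ = 0.1536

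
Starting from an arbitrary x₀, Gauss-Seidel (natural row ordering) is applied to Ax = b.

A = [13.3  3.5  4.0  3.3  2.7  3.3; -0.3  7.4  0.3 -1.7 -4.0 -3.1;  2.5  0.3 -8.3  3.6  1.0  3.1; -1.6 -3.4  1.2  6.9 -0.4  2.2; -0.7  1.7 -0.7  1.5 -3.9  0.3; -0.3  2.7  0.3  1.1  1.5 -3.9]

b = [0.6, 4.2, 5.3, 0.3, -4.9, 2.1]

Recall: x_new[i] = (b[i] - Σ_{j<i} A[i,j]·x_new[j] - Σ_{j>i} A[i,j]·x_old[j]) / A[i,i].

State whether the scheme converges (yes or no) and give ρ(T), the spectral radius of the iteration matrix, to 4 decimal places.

yes, ρ = 0.6456

Split A = D + L + U, D = diag(13.3, 7.4, -8.3, 6.9, -3.9, -3.9).
Gauss-Seidel: T = -(D+L)⁻¹U, row 0 first, T[0,5] = -(3.3)/(13.3) = -0.2481; later rows by forward substitution.
  T[0,:] = [+0.0000, -0.2632, -0.3008, -0.2481, -0.2030, -0.2481]
  T[1,:] = [+0.0000, -0.0107, -0.0527, +0.2197, +0.5323, +0.4089]
  T[2,:] = [+0.0000, -0.0797, -0.0925, +0.3669, +0.0786, +0.3135]
  T[3,:] = [+0.0000, -0.0524, -0.0796, -0.0131, +0.2595, -0.2294]
  T[4,:] = [+0.0000, +0.0367, +0.0170, +0.0694, +0.3542, +0.1552]
  T[5,:] = [+0.0000, +0.0061, -0.0364, +0.2224, +0.5996, +0.3212]
moduli |λ_i(T)| = 0.6456, 0.2428, 0.2428, 0.0126, 0.0033, 0.0000.
ρ(T) = max|λ| = 0.6456; 0.6456 < 1 ⇒ converges.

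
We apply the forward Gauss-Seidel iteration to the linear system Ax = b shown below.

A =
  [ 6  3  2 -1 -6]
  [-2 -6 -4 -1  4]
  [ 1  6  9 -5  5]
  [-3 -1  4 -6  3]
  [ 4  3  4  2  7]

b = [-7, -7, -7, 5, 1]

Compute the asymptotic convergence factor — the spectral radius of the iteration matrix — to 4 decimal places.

1.2726

Let D = diag(6, -6, 9, -6, 7); L, U the strict triangles.
GS T = -(D+L)⁻¹U: row 0 first, T[0,1] = -(3)/(6) = -0.5000; later rows by forward substitution.
  T[0,:] = [+0.0000 -0.5000 -0.3333 +0.1667 +1.0000]
  T[1,:] = [+0.0000 +0.1667 -0.5556 -0.2222 +0.3333]
  T[2,:] = [+0.0000 -0.0556 +0.4074 +0.6852 -0.8889]
  T[3,:] = [+0.0000 +0.1852 +0.5309 +0.4105 -0.6481]
  T[4,:] = [+0.0000 +0.1931 +0.0441 -0.5088 -0.0212]
eigenvalue magnitudes: 1.2726, 0.3778, 0.3778, 0.2913, 0.0000.
ρ = 1.2726; 1.2726 > 1: divergent.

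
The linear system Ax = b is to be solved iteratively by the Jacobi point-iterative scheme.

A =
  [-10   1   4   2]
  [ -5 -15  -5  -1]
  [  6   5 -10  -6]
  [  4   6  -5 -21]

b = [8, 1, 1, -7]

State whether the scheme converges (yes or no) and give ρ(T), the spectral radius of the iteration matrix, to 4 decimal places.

Split A = D + L + U, D = diag(-10, -15, -10, -21).
T_J = -D⁻¹(L+U): T[0,3] = -(2)/(-10) = +0.2000; T[0,0] = 0.
  T[0,:] = [+0.0000, +0.1000, +0.4000, +0.2000]
  T[1,:] = [-0.3333, +0.0000, -0.3333, -0.0667]
  T[2,:] = [+0.6000, +0.5000, +0.0000, -0.6000]
  T[3,:] = [+0.1905, +0.2857, -0.2381, +0.0000]
|λ(T)| sorted: 0.6751, 0.3876, 0.3774, 0.3774.
spectral radius ρ = 0.6751; 0.6751 < 1, so it converges for any x₀.

yes, ρ = 0.6751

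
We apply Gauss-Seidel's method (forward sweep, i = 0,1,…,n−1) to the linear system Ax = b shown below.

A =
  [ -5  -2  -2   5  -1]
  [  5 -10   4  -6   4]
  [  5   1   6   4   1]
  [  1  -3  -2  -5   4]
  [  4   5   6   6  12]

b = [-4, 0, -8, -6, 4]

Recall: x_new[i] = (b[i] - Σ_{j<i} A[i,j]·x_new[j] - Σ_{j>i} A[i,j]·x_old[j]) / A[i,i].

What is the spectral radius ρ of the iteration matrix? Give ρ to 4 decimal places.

1.3373

Split A = D + L + U, D = diag(-5, -10, 6, -5, 12).
Gauss-Seidel: T = -(D+L)⁻¹U, row 0 first, T[0,2] = -(-2)/(-5) = -0.4000; later rows by forward substitution.
  T[0,:] = [+0.0000  -0.4000  -0.4000  +1.0000  -0.2000]
  T[1,:] = [+0.0000  -0.2000  +0.2000  -0.1000  +0.3000]
  T[2,:] = [+0.0000  +0.3667  +0.3000  -1.4833  -0.0500]
  T[3,:] = [+0.0000  -0.1067  -0.3200  +0.8533  +0.6000]
  T[4,:] = [+0.0000  +0.0867  +0.0600  +0.0233  -0.3333]
eigenvalue magnitudes: 1.3373, 0.4685, 0.3711, 0.1223, 0.0000.
ρ = 1.3373; 1.3373 > 1 ⇒ diverges.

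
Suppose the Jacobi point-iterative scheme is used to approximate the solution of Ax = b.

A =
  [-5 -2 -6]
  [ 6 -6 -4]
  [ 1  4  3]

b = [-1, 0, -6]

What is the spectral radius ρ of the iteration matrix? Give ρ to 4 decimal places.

1.4023

Split A = D + L + U, D = diag(-5, -6, 3).
T_J = -D⁻¹(L+U): T[0,1] = -(-2)/(-5) = -0.4000; T[0,0] = 0.
  T[0,:] = [+0.0000 -0.4000 -1.2000]
  T[1,:] = [+1.0000 +0.0000 -0.6667]
  T[2,:] = [-0.3333 -1.3333 +0.0000]
|λ(T)| sorted: 1.4023, 1.0381, 1.0381.
ρ = 1.4023; 1.4023 > 1: divergent.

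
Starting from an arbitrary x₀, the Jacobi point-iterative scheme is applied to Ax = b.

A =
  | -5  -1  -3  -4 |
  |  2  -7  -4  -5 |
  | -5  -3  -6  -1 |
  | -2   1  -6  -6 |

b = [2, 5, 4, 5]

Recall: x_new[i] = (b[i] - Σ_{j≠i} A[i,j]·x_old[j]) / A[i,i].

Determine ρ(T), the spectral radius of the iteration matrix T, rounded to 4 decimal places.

Split A = D + L + U, D = diag(-5, -7, -6, -6).
T_J = -D⁻¹(L+U): T[1,2] = -(-4)/(-7) = -0.5714; T[1,1] = 0.
  T[0,:] = [+0.0000  -0.2000  -0.6000  -0.8000]
  T[1,:] = [+0.2857  +0.0000  -0.5714  -0.7143]
  T[2,:] = [-0.8333  -0.5000  +0.0000  -0.1667]
  T[3,:] = [-0.3333  +0.1667  -1.0000  +0.0000]
moduli |λ_i(T)| = 1.3713, 0.9041, 0.9041, 0.0149.
spectral radius ρ = 1.3713; 1.3713 > 1: divergent.

1.3713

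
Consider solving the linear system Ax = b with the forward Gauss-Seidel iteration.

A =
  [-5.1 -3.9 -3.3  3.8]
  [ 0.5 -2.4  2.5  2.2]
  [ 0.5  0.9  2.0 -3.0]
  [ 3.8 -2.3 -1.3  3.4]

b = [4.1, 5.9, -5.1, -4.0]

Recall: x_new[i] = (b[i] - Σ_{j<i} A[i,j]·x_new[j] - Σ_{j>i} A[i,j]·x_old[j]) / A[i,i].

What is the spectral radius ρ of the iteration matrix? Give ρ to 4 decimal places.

1.6475

Split A = D + L + U, D = diag(-5.1, -2.4, 2, 3.4).
T_GS = -(D+L)⁻¹U: row 0 first, T[0,3] = -(3.8)/(-5.1) = +0.7451; later rows by forward substitution.
  T[0,:] = [+0.0000 -0.7647 -0.6471 +0.7451]
  T[1,:] = [+0.0000 -0.1593 +0.9069 +1.0719]
  T[2,:] = [+0.0000 +0.2629 -0.2463 +0.8314]
  T[3,:] = [+0.0000 +0.8474 +1.2425 +0.2102]
|roots of det(T-λI)|: 1.6475, 1.1178, 0.7252, 0.0000.
ρ(T) = max|λ| = 1.6475; 1.6475 > 1, so it fails to converge.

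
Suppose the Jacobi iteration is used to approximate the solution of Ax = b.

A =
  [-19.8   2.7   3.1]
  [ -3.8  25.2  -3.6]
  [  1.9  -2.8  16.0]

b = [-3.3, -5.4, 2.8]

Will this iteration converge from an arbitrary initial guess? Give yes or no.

Write A = D+L+U with D = diag(-19.8, 25.2, 16).
Jacobi: T = -D⁻¹(L+U), T[1,0] = -(-3.8)/(25.2) = +0.1508; T[1,1] = 0.
  T[0,:] = [+0.0000 +0.1364 +0.1566]
  T[1,:] = [+0.1508 +0.0000 +0.1429]
  T[2,:] = [-0.1187 +0.1750 +0.0000]
|λ(T)| sorted: 0.1910, 0.0976, 0.0976.
spectral radius ρ = 0.1910; 0.1910 < 1, so it converges for any x₀.

yes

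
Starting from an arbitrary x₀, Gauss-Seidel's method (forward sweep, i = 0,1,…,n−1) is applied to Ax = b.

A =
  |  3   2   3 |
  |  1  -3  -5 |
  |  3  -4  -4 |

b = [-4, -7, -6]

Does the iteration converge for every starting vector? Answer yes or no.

no

Write A = D+L+U with D = diag(3, -3, -4).
Gauss-Seidel: T = -(D+L)⁻¹U, row 0 first, T[0,2] = -(3)/(3) = -1.0000; later rows by forward substitution.
  T[0,:] = [+0.0000  -0.6667  -1.0000]
  T[1,:] = [+0.0000  -0.2222  -2.0000]
  T[2,:] = [+0.0000  -0.2778  +1.2500]
|λ(T)| sorted: 1.5615, 0.5337, 0.0000.
ρ(T) = max|λ| = 1.5615; 1.5615 > 1 ⇒ diverges.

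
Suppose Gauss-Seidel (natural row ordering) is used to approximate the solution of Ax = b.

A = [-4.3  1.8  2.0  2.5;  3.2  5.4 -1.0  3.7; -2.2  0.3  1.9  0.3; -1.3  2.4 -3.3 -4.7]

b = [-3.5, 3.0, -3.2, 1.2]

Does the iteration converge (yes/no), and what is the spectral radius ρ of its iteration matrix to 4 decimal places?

Diagonal D = diag(-4.3, 5.4, 1.9, -4.7); L, U strict lower/upper.
T_GS = -(D+L)⁻¹U: row 0 first, T[0,2] = -(2)/(-4.3) = +0.4651; later rows by forward substitution.
  T[0,:] = [+0.0000  +0.4186  +0.4651  +0.5814]
  T[1,:] = [+0.0000  -0.2481  -0.0904  -1.0297]
  T[2,:] = [+0.0000  +0.5239  +0.5528  +0.6779]
  T[3,:] = [+0.0000  -0.6103  -0.5630  -1.1626]
|roots of det(T-λI)|: 1.3629, 0.5099, 0.0049, 0.0000.
spectral radius ρ = 1.3629; 1.3629 > 1, so it fails to converge.

no, ρ = 1.3629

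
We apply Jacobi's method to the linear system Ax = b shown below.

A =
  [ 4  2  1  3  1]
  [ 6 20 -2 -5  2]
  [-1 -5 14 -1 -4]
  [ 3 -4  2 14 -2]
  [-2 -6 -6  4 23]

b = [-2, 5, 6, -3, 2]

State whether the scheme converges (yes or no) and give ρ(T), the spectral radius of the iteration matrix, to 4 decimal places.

yes, ρ = 0.7409

A = D + L + U where D = diag(4, 20, 14, 14, 23).
Jacobi T = -D⁻¹(L+U): T[2,3] = -(-1)/(14) = +0.0714; T[2,2] = 0.
  T[0,:] = [+0.0000  -0.5000  -0.2500  -0.7500  -0.2500]
  T[1,:] = [-0.3000  +0.0000  +0.1000  +0.2500  -0.1000]
  T[2,:] = [+0.0714  +0.3571  +0.0000  +0.0714  +0.2857]
  T[3,:] = [-0.2143  +0.2857  -0.1429  +0.0000  +0.1429]
  T[4,:] = [+0.0870  +0.2609  +0.2609  -0.1739  +0.0000]
|roots of det(T-λI)|: 0.7409, 0.4125, 0.4125, 0.1654, 0.1492.
ρ(T) = max|λ| = 0.7409; 0.7409 < 1: convergent.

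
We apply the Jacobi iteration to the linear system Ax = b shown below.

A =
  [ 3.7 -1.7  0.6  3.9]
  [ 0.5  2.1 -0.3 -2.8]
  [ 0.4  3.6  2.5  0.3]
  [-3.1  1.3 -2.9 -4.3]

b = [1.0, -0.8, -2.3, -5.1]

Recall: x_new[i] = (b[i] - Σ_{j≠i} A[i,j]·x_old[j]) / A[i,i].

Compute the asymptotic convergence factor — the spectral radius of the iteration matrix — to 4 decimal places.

Write A = D+L+U with D = diag(3.7, 2.1, 2.5, -4.3).
T_J = -D⁻¹(L+U): T[3,1] = -(1.3)/(-4.3) = +0.3023; T[3,3] = 0.
  T[0,:] = [+0.0000, +0.4595, -0.1622, -1.0541]
  T[1,:] = [-0.2381, +0.0000, +0.1429, +1.3333]
  T[2,:] = [-0.1600, -1.4400, +0.0000, -0.1200]
  T[3,:] = [-0.7209, +0.3023, -0.6744, +0.0000]
|eigenvalues of T|: 1.2924, 0.6534, 0.5459, 0.5459.
spectral radius ρ = 1.2924; 1.2924 > 1, so it fails to converge.

1.2924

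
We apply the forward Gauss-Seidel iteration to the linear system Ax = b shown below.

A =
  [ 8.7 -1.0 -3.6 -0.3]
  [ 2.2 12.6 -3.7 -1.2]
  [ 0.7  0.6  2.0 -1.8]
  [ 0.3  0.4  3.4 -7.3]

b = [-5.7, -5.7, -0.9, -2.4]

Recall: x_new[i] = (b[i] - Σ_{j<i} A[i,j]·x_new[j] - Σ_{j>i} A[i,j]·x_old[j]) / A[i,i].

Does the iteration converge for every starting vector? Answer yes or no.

yes

Write A = D+L+U with D = diag(8.7, 12.6, 2, -7.3).
T_GS = -(D+L)⁻¹U: row 0 first, T[0,2] = -(-3.6)/(8.7) = +0.4138; later rows by forward substitution.
  T[0,:] = [+0.0000  +0.1149  +0.4138  +0.0345]
  T[1,:] = [+0.0000  -0.0201  +0.2214  +0.0892]
  T[2,:] = [+0.0000  -0.0342  -0.2112  +0.8612]
  T[3,:] = [+0.0000  -0.0123  -0.0693  +0.4074]
moduli |λ_i(T)| = 0.2725, 0.0677, 0.0677, 0.0000.
spectral radius ρ = 0.2725; 0.2725 < 1: convergent.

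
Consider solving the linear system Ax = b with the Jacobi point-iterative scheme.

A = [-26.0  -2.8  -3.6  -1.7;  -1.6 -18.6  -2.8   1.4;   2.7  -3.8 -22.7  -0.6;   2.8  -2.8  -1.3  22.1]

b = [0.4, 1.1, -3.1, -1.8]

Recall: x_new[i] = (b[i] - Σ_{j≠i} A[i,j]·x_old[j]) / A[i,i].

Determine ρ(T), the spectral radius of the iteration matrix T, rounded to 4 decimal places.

0.1743

Split A = D + L + U, D = diag(-26, -18.6, -22.7, 22.1).
T_J = -D⁻¹(L+U): T[1,0] = -(-1.6)/(-18.6) = -0.0860; T[1,1] = 0.
  T[0,:] = [+0.0000  -0.1077  -0.1385  -0.0654]
  T[1,:] = [-0.0860  +0.0000  -0.1505  +0.0753]
  T[2,:] = [+0.1189  -0.1674  +0.0000  -0.0264]
  T[3,:] = [-0.1267  +0.1267  +0.0588  +0.0000]
|eigenvalues of T|: 0.1743, 0.1434, 0.1079, 0.0770.
spectral radius ρ = 0.1743; 0.1743 < 1 ⇒ converges.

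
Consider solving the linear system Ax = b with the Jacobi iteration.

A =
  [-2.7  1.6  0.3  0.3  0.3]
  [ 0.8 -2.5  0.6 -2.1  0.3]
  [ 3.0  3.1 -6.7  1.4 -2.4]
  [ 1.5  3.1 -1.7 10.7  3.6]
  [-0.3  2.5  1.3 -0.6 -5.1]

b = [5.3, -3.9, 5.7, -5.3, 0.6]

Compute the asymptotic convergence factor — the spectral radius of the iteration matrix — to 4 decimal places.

Let D = diag(-2.7, -2.5, -6.7, 10.7, -5.1); L, U the strict triangles.
T_J = -D⁻¹(L+U): T[3,0] = -(1.5)/(10.7) = -0.1402; T[3,3] = 0.
  T[0,:] = [+0.0000  +0.5926  +0.1111  +0.1111  +0.1111]
  T[1,:] = [+0.3200  +0.0000  +0.2400  -0.8400  +0.1200]
  T[2,:] = [+0.4478  +0.4627  +0.0000  +0.2090  -0.3582]
  T[3,:] = [-0.1402  -0.2897  +0.1589  +0.0000  -0.3364]
  T[4,:] = [-0.0588  +0.4902  +0.2549  -0.1176  +0.0000]
eigenvalue magnitudes: 0.9190, 0.5684, 0.2873, 0.2873, 0.1074.
ρ = 0.9190; 0.9190 < 1, so it converges for any x₀.

0.9190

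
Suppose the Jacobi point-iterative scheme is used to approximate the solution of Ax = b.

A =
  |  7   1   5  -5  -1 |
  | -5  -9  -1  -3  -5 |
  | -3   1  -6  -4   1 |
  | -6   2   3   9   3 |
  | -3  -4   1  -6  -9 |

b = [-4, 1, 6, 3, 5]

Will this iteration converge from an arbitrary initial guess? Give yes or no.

no

Diagonal D = diag(7, -9, -6, 9, -9); L, U strict lower/upper.
T_J = -D⁻¹(L+U): T[3,4] = -(3)/(9) = -0.3333; T[3,3] = 0.
  T[0,:] = [+0.0000  -0.1429  -0.7143  +0.7143  +0.1429]
  T[1,:] = [-0.5556  +0.0000  -0.1111  -0.3333  -0.5556]
  T[2,:] = [-0.5000  +0.1667  +0.0000  -0.6667  +0.1667]
  T[3,:] = [+0.6667  -0.2222  -0.3333  +0.0000  -0.3333]
  T[4,:] = [-0.3333  -0.4444  +0.1111  -0.6667  +0.0000]
|λ(T)| sorted: 1.3345, 0.8456, 0.5652, 0.5652, 0.5569.
spectral radius ρ = 1.3345; 1.3345 > 1: divergent.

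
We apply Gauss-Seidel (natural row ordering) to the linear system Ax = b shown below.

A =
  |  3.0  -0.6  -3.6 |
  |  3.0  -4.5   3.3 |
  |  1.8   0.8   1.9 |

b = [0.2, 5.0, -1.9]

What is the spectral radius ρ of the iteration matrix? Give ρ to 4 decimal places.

1.5601

Let D = diag(3, -4.5, 1.9); L, U the strict triangles.
T_GS = -(D+L)⁻¹U: row 0 first, T[0,1] = -(-0.6)/(3) = +0.2000; later rows by forward substitution.
  T[0,:] = [+0.0000, +0.2000, +1.2000]
  T[1,:] = [+0.0000, +0.1333, +1.5333]
  T[2,:] = [+0.0000, -0.2456, -1.7825]
|eigenvalues of T|: 1.5601, 0.0891, 0.0000.
spectral radius ρ = 1.5601; 1.5601 > 1, so it fails to converge.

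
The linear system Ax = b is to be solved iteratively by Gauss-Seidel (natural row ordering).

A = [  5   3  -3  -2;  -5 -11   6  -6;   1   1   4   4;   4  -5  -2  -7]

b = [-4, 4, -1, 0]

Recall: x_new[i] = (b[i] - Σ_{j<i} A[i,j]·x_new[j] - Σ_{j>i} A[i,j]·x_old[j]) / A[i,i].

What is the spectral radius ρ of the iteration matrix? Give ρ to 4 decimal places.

Write A = D+L+U with D = diag(5, -11, 4, -7).
Gauss-Seidel: T = -(D+L)⁻¹U, row 0 first, T[0,3] = -(-2)/(5) = +0.4000; later rows by forward substitution.
  T[0,:] = [+0.0000  -0.6000  +0.6000  +0.4000]
  T[1,:] = [+0.0000  +0.2727  +0.2727  -0.7273]
  T[2,:] = [+0.0000  +0.0818  -0.2182  -0.9182]
  T[3,:] = [+0.0000  -0.5610  +0.2104  +1.0104]
eigenvalue magnitudes: 1.3473, 0.3726, 0.3726, 0.0000.
ρ(T) = max|λ| = 1.3473; 1.3473 > 1, so it fails to converge.

1.3473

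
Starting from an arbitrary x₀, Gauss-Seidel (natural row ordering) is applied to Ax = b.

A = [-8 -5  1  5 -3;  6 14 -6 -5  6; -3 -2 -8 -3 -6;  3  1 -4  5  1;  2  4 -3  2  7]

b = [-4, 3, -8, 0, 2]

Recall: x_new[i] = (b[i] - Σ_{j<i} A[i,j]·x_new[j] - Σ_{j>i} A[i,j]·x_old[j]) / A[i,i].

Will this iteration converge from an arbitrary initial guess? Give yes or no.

no

Split A = D + L + U, D = diag(-8, 14, -8, 5, 7).
T_GS = -(D+L)⁻¹U: row 0 first, T[0,4] = -(-3)/(-8) = -0.3750; later rows by forward substitution.
  T[0,:] = [+0.0000  -0.6250  +0.1250  +0.6250  -0.3750]
  T[1,:] = [+0.0000  +0.2679  +0.3750  +0.0893  -0.2679]
  T[2,:] = [+0.0000  +0.1674  -0.1406  -0.6317  -0.5424]
  T[3,:] = [+0.0000  +0.4554  -0.2625  -0.8982  -0.3554]
  T[4,:] = [+0.0000  -0.0328  -0.2353  -0.2437  +0.1293]
|roots of det(T-λI)|: 1.2746, 0.5304, 0.0921, 0.0921, 0.0000.
ρ(T) = max|λ| = 1.2746; 1.2746 > 1, so it fails to converge.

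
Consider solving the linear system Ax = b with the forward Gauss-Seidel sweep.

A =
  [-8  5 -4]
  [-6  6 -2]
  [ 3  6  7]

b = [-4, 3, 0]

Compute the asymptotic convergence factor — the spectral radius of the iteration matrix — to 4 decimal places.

Write A = D+L+U with D = diag(-8, 6, 7).
Gauss-Seidel: T = -(D+L)⁻¹U, row 0 first, T[0,1] = -(5)/(-8) = +0.6250; later rows by forward substitution.
  T[0,:] = [+0.0000, +0.6250, -0.5000]
  T[1,:] = [+0.0000, +0.6250, -0.1667]
  T[2,:] = [+0.0000, -0.8036, +0.3571]
|roots of det(T-λI)|: 0.8808, 0.1014, 0.0000.
ρ = 0.8808; 0.8808 < 1 ⇒ converges.

0.8808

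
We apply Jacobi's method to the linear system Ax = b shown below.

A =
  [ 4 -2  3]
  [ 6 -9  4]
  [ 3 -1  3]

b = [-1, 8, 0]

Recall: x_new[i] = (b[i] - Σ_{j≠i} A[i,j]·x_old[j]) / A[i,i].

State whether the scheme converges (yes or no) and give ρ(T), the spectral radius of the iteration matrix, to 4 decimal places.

no, ρ = 1.2427

Let D = diag(4, -9, 3); L, U the strict triangles.
Jacobi: T = -D⁻¹(L+U), T[0,1] = -(-2)/(4) = +0.5000; T[0,0] = 0.
  T[0,:] = [+0.0000, +0.5000, -0.7500]
  T[1,:] = [+0.6667, +0.0000, +0.4444]
  T[2,:] = [-1.0000, +0.3333, +0.0000]
|eigenvalues of T|: 1.2427, 0.8919, 0.3509.
ρ(T) = max|λ| = 1.2427; 1.2427 > 1: divergent.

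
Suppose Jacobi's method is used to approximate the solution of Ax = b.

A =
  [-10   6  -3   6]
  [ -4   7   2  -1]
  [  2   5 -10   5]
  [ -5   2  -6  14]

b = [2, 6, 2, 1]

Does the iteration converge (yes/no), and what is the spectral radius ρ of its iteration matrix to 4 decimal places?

yes, ρ = 0.8244

A = D + L + U where D = diag(-10, 7, -10, 14).
Jacobi: T = -D⁻¹(L+U), T[3,1] = -(2)/(14) = -0.1429; T[3,3] = 0.
  T[0,:] = [+0.0000, +0.6000, -0.3000, +0.6000]
  T[1,:] = [+0.5714, +0.0000, -0.2857, +0.1429]
  T[2,:] = [+0.2000, +0.5000, +0.0000, +0.5000]
  T[3,:] = [+0.3571, -0.1429, +0.4286, +0.0000]
|roots of det(T-λI)|: 0.8244, 0.6704, 0.1681, 0.1681.
ρ = 0.8244; 0.8244 < 1, so it converges for any x₀.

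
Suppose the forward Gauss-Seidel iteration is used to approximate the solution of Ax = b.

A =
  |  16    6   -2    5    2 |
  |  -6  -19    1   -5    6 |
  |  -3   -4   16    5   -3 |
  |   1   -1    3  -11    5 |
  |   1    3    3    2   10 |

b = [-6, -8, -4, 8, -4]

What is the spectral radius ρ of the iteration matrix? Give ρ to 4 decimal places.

Write A = D+L+U with D = diag(16, -19, 16, -11, 10).
T_GS = -(D+L)⁻¹U: row 0 first, T[0,2] = -(-2)/(16) = +0.1250; later rows by forward substitution.
  T[0,:] = [+0.0000 -0.3750 +0.1250 -0.3125 -0.1250]
  T[1,:] = [+0.0000 +0.1184 +0.0132 -0.1645 +0.3553]
  T[2,:] = [+0.0000 -0.0407 +0.0267 -0.4122 +0.2529]
  T[3,:] = [+0.0000 -0.0560 +0.0175 -0.1259 +0.4799]
  T[4,:] = [+0.0000 +0.0254 -0.0280 +0.2294 -0.2659]
moduli |λ_i(T)| = 0.5310, 0.1550, 0.1550, 0.0220, 0.0000.
spectral radius ρ = 0.5310; 0.5310 < 1: convergent.

0.5310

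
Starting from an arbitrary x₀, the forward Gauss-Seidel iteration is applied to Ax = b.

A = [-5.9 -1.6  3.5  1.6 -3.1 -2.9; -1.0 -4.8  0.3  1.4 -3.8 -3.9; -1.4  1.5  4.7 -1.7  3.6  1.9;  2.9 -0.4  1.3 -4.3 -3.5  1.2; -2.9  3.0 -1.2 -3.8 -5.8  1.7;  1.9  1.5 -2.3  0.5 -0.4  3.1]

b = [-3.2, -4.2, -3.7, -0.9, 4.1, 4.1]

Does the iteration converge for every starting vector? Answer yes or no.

Write A = D+L+U with D = diag(-5.9, -4.8, 4.7, -4.3, -5.8, 3.1).
T_GS = -(D+L)⁻¹U: row 0 first, T[0,2] = -(3.5)/(-5.9) = +0.5932; later rows by forward substitution.
  T[0,:] = [+0.0000, -0.2712, +0.5932, +0.2712, -0.5254, -0.4915]
  T[1,:] = [+0.0000, +0.0565, -0.0611, +0.2352, -0.6822, -0.7101]
  T[2,:] = [+0.0000, -0.0988, +0.1962, +0.3674, -0.7047, -0.3240]
  T[3,:] = [+0.0000, -0.2180, +0.4651, +0.2721, -1.3179, -0.0843]
  T[4,:] = [+0.0000, +0.3281, -0.6735, -0.2682, +0.9191, +0.2939]
  T[5,:] = [+0.0000, +0.1431, -0.3504, -0.0859, +0.4604, +0.4560]
|roots of det(T-λI)|: 1.6836, 0.3804, 0.1696, 0.1696, 0.0487, 0.0000.
spectral radius ρ = 1.6836; 1.6836 > 1: divergent.

no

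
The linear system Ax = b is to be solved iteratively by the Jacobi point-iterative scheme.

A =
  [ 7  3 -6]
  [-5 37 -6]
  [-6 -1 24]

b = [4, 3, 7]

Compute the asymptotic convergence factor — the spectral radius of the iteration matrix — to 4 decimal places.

Write A = D+L+U with D = diag(7, 37, 24).
T_J = -D⁻¹(L+U): T[0,2] = -(-6)/(7) = +0.8571; T[0,0] = 0.
  T[0,:] = [+0.0000, -0.4286, +0.8571]
  T[1,:] = [+0.1351, +0.0000, +0.1622]
  T[2,:] = [+0.2500, +0.0417, +0.0000]
moduli |λ_i(T)| = 0.4379, 0.3579, 0.0801.
ρ = 0.4379; 0.4379 < 1, so it converges for any x₀.

0.4379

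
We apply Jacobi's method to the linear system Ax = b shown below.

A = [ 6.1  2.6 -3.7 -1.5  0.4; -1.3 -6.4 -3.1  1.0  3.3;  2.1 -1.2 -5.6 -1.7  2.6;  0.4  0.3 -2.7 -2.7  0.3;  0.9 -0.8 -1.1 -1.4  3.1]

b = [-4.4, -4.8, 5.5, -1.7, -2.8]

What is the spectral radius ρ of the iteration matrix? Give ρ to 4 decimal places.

Split A = D + L + U, D = diag(6.1, -6.4, -5.6, -2.7, 3.1).
Jacobi: T = -D⁻¹(L+U), T[2,4] = -(2.6)/(-5.6) = +0.4643; T[2,2] = 0.
  T[0,:] = [+0.0000  -0.4262  +0.6066  +0.2459  -0.0656]
  T[1,:] = [-0.2031  +0.0000  -0.4844  +0.1562  +0.5156]
  T[2,:] = [+0.3750  -0.2143  +0.0000  -0.3036  +0.4643]
  T[3,:] = [+0.1481  +0.1111  -1.0000  +0.0000  +0.1111]
  T[4,:] = [-0.2903  +0.2581  +0.3548  +0.4516  +0.0000]
eigenvalue magnitudes: 1.1259, 0.8066, 0.3920, 0.3830, 0.3830.
ρ(T) = max|λ| = 1.1259; 1.1259 > 1, so it fails to converge.

1.1259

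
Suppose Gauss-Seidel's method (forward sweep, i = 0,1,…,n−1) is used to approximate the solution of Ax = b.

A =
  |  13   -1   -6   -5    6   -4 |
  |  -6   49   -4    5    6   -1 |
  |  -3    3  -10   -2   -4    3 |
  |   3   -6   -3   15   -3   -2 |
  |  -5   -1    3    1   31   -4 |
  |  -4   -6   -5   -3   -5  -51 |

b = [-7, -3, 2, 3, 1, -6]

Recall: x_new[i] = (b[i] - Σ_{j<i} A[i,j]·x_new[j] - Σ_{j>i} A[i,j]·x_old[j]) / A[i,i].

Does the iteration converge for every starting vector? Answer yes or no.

A = D + L + U where D = diag(13, 49, -10, 15, 31, -51).
Gauss-Seidel: T = -(D+L)⁻¹U, row 0 first, T[0,3] = -(-5)/(13) = +0.3846; later rows by forward substitution.
  T[0,:] = [+0.0000  +0.0769  +0.4615  +0.3846  -0.4615  +0.3077]
  T[1,:] = [+0.0000  +0.0094  +0.1381  -0.0549  -0.1790  +0.0581]
  T[2,:] = [+0.0000  -0.0203  -0.0970  -0.3319  -0.3152  +0.2251]
  T[3,:] = [+0.0000  -0.0157  -0.0565  -0.1653  +0.1577  +0.1401]
  T[4,:] = [+0.0000  +0.0152  +0.0901  +0.0977  -0.0548  +0.1542]
  T[5,:] = [+0.0000  -0.0057  -0.0485  +0.0090  +0.0843  -0.0764]
|λ(T)| sorted: 0.2340, 0.1816, 0.1816, 0.0916, 0.0036, 0.0000.
ρ(T) = max|λ| = 0.2340; 0.2340 < 1 ⇒ converges.

yes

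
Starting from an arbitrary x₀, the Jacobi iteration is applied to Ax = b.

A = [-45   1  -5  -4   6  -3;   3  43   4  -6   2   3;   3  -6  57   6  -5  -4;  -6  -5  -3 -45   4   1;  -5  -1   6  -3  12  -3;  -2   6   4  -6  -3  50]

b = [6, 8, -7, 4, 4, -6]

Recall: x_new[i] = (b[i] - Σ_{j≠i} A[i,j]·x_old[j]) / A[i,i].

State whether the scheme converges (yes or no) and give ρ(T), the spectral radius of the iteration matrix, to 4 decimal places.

yes, ρ = 0.2422

Diagonal D = diag(-45, 43, 57, -45, 12, 50); L, U strict lower/upper.
T_J = -D⁻¹(L+U): T[3,4] = -(4)/(-45) = +0.0889; T[3,3] = 0.
  T[0,:] = [+0.0000, +0.0222, -0.1111, -0.0889, +0.1333, -0.0667]
  T[1,:] = [-0.0698, +0.0000, -0.0930, +0.1395, -0.0465, -0.0698]
  T[2,:] = [-0.0526, +0.1053, +0.0000, -0.1053, +0.0877, +0.0702]
  T[3,:] = [-0.1333, -0.1111, -0.0667, +0.0000, +0.0889, +0.0222]
  T[4,:] = [+0.4167, +0.0833, -0.5000, +0.2500, +0.0000, +0.2500]
  T[5,:] = [+0.0400, -0.1200, -0.0800, +0.1200, +0.0600, +0.0000]
|eigenvalues of T|: 0.2422, 0.1855, 0.1855, 0.1852, 0.1852, 0.1829.
spectral radius ρ = 0.2422; 0.2422 < 1, so it converges for any x₀.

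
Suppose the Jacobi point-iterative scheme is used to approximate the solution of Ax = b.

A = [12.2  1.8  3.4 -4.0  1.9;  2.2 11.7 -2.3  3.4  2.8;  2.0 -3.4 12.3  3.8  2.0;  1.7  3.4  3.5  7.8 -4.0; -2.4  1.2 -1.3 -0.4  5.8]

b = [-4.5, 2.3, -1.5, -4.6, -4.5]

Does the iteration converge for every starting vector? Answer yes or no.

Write A = D+L+U with D = diag(12.2, 11.7, 12.3, 7.8, 5.8).
Jacobi: T = -D⁻¹(L+U), T[1,3] = -(3.4)/(11.7) = -0.2906; T[1,1] = 0.
  T[0,:] = [+0.0000, -0.1475, -0.2787, +0.3279, -0.1557]
  T[1,:] = [-0.1880, +0.0000, +0.1966, -0.2906, -0.2393]
  T[2,:] = [-0.1626, +0.2764, +0.0000, -0.3089, -0.1626]
  T[3,:] = [-0.2179, -0.4359, -0.4487, +0.0000, +0.5128]
  T[4,:] = [+0.4138, -0.2069, +0.2241, +0.0690, +0.0000]
moduli |λ_i(T)| = 0.8315, 0.3960, 0.3960, 0.3116, 0.2722.
ρ = 0.8315; 0.8315 < 1, so it converges for any x₀.

yes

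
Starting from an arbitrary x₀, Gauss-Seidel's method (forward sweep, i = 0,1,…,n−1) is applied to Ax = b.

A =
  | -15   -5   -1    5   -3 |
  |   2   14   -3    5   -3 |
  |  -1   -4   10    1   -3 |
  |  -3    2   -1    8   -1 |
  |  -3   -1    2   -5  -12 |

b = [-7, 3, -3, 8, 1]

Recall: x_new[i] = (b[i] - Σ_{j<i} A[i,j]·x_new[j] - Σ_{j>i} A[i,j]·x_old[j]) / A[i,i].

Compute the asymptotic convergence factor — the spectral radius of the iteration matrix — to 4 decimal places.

A = D + L + U where D = diag(-15, 14, 10, 8, -12).
T_GS = -(D+L)⁻¹U: row 0 first, T[0,4] = -(-3)/(-15) = -0.2000; later rows by forward substitution.
  T[0,:] = [+0.0000, -0.3333, -0.0667, +0.3333, -0.2000]
  T[1,:] = [+0.0000, +0.0476, +0.2238, -0.4048, +0.2429]
  T[2,:] = [+0.0000, -0.0143, +0.0829, -0.2286, +0.3771]
  T[3,:] = [+0.0000, -0.1387, -0.0706, +0.1976, +0.0364]
  T[4,:] = [+0.0000, +0.1348, +0.0412, -0.1700, +0.0774]
eigenvalue magnitudes: 0.5325, 0.1253, 0.1253, 0.0267, 0.0000.
ρ = 0.5325; 0.5325 < 1, so it converges for any x₀.

0.5325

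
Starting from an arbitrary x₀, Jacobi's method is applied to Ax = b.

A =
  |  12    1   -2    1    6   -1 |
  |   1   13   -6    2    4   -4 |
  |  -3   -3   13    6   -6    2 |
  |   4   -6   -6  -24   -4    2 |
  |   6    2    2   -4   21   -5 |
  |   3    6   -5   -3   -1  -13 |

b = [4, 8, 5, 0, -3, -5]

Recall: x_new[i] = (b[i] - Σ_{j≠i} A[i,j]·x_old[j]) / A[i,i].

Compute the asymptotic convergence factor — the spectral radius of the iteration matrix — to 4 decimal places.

0.8684

Write A = D+L+U with D = diag(12, 13, 13, -24, 21, -13).
T_J = -D⁻¹(L+U): T[2,4] = -(-6)/(13) = +0.4615; T[2,2] = 0.
  T[0,:] = [+0.0000, -0.0833, +0.1667, -0.0833, -0.5000, +0.0833]
  T[1,:] = [-0.0769, +0.0000, +0.4615, -0.1538, -0.3077, +0.3077]
  T[2,:] = [+0.2308, +0.2308, +0.0000, -0.4615, +0.4615, -0.1538]
  T[3,:] = [+0.1667, -0.2500, -0.2500, +0.0000, -0.1667, +0.0833]
  T[4,:] = [-0.2857, -0.0952, -0.0952, +0.1905, +0.0000, +0.2381]
  T[5,:] = [+0.2308, +0.4615, -0.3846, -0.2308, -0.0769, +0.0000]
|λ(T)| sorted: 0.8684, 0.5607, 0.4460, 0.4460, 0.2213, 0.2213.
spectral radius ρ = 0.8684; 0.8684 < 1 ⇒ converges.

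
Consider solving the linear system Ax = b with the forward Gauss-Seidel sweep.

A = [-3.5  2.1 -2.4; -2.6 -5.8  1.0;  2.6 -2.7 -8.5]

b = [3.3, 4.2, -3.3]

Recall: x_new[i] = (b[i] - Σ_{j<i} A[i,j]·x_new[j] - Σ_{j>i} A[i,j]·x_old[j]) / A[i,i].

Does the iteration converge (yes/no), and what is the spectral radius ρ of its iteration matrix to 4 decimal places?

yes, ρ = 0.6778

Write A = D+L+U with D = diag(-3.5, -5.8, -8.5).
T_GS = -(D+L)⁻¹U: row 0 first, T[0,2] = -(-2.4)/(-3.5) = -0.6857; later rows by forward substitution.
  T[0,:] = [+0.0000  +0.6000  -0.6857]
  T[1,:] = [+0.0000  -0.2690  +0.4798]
  T[2,:] = [+0.0000  +0.2690  -0.3622]
|λ(T)| sorted: 0.6778, 0.0467, 0.0000.
ρ = 0.6778; 0.6778 < 1, so it converges for any x₀.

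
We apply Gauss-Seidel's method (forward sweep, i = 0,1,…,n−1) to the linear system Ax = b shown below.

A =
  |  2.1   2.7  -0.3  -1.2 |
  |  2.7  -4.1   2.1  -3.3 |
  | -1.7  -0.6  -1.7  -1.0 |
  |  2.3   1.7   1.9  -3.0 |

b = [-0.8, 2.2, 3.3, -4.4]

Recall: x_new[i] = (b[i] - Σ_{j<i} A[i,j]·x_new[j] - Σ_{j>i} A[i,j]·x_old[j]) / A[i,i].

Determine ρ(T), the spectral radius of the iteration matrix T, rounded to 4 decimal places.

A = D + L + U where D = diag(2.1, -4.1, -1.7, -3).
Gauss-Seidel: T = -(D+L)⁻¹U, row 0 first, T[0,2] = -(-0.3)/(2.1) = +0.1429; later rows by forward substitution.
  T[0,:] = [+0.0000, -1.2857, +0.1429, +0.5714]
  T[1,:] = [+0.0000, -0.8467, +0.6063, -0.4286]
  T[2,:] = [+0.0000, +1.5845, -0.3568, -1.0084]
  T[3,:] = [+0.0000, -0.4620, +0.2271, -0.4434]
|λ(T)| sorted: 1.5883, 0.4627, 0.4041, 0.0000.
ρ = 1.5883; 1.5883 > 1: divergent.

1.5883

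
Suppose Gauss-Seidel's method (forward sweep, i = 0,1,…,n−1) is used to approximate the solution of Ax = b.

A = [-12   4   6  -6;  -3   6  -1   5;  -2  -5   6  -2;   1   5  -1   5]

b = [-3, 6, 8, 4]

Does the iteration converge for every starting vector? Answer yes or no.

Write A = D+L+U with D = diag(-12, 6, 6, 5).
GS T = -(D+L)⁻¹U: row 0 first, T[0,1] = -(4)/(-12) = +0.3333; later rows by forward substitution.
  T[0,:] = [+0.0000 +0.3333 +0.5000 -0.5000]
  T[1,:] = [+0.0000 +0.1667 +0.4167 -1.0833]
  T[2,:] = [+0.0000 +0.2500 +0.5139 -0.7361]
  T[3,:] = [+0.0000 -0.1833 -0.4139 +1.0361]
|roots of det(T-λI)|: 1.6007, 0.1333, 0.0174, 0.0000.
ρ = 1.6007; 1.6007 > 1 ⇒ diverges.

no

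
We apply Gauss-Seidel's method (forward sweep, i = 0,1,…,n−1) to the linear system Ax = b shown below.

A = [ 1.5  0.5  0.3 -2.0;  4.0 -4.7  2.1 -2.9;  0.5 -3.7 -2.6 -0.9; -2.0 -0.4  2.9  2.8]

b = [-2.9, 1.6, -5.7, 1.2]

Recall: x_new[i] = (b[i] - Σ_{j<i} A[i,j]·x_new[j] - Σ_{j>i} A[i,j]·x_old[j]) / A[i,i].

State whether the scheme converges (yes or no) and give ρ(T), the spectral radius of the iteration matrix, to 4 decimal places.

no, ρ = 1.6181

A = D + L + U where D = diag(1.5, -4.7, -2.6, 2.8).
GS T = -(D+L)⁻¹U: row 0 first, T[0,2] = -(0.3)/(1.5) = -0.2000; later rows by forward substitution.
  T[0,:] = [+0.0000 -0.3333 -0.2000 +1.3333]
  T[1,:] = [+0.0000 -0.2837 +0.2766 +0.5177]
  T[2,:] = [+0.0000 +0.3396 -0.4321 -0.8265]
  T[3,:] = [+0.0000 -0.6304 +0.3442 +1.8824]
eigenvalue magnitudes: 1.6181, 0.3937, 0.0578, 0.0000.
ρ = 1.6181; 1.6181 > 1, so it fails to converge.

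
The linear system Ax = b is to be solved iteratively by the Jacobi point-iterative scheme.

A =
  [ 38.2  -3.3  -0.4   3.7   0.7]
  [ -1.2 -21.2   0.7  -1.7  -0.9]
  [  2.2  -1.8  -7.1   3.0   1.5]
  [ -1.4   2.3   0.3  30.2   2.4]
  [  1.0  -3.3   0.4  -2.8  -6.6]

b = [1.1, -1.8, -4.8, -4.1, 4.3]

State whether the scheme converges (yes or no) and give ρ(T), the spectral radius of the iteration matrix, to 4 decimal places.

Let D = diag(38.2, -21.2, -7.1, 30.2, -6.6); L, U the strict triangles.
T_J = -D⁻¹(L+U): T[4,0] = -(1)/(-6.6) = +0.1515; T[4,4] = 0.
  T[0,:] = [+0.0000  +0.0864  +0.0105  -0.0969  -0.0183]
  T[1,:] = [-0.0566  +0.0000  +0.0330  -0.0802  -0.0425]
  T[2,:] = [+0.3099  -0.2535  +0.0000  +0.4225  +0.2113]
  T[3,:] = [+0.0464  -0.0762  -0.0099  +0.0000  -0.0795]
  T[4,:] = [+0.1515  -0.5000  +0.0606  -0.4242  +0.0000]
|λ(T)| sorted: 0.3175, 0.2086, 0.1510, 0.1510, 0.0634.
ρ = 0.3175; 0.3175 < 1 ⇒ converges.

yes, ρ = 0.3175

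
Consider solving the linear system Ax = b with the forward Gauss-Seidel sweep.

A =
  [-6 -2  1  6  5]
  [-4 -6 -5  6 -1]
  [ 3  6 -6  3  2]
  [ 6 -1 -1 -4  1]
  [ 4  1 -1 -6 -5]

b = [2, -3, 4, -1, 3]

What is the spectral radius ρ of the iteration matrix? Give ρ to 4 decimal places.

Write A = D+L+U with D = diag(-6, -6, -6, -4, -5).
GS T = -(D+L)⁻¹U: row 0 first, T[0,1] = -(-2)/(-6) = -0.3333; later rows by forward substitution.
  T[0,:] = [+0.0000 -0.3333 +0.1667 +1.0000 +0.8333]
  T[1,:] = [+0.0000 +0.2222 -0.9444 +0.3333 -0.7222]
  T[2,:] = [+0.0000 +0.0556 -0.8611 +1.3333 +0.0278]
  T[3,:] = [+0.0000 -0.5694 +0.7014 +1.0833 +1.6736]
  T[4,:] = [+0.0000 +0.4500 -0.7250 -0.7000 -1.4917]
|roots of det(T-λI)|: 1.4346, 0.6764, 0.1692, 0.1692, 0.0000.
ρ = 1.4346; 1.4346 > 1, so it fails to converge.

1.4346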